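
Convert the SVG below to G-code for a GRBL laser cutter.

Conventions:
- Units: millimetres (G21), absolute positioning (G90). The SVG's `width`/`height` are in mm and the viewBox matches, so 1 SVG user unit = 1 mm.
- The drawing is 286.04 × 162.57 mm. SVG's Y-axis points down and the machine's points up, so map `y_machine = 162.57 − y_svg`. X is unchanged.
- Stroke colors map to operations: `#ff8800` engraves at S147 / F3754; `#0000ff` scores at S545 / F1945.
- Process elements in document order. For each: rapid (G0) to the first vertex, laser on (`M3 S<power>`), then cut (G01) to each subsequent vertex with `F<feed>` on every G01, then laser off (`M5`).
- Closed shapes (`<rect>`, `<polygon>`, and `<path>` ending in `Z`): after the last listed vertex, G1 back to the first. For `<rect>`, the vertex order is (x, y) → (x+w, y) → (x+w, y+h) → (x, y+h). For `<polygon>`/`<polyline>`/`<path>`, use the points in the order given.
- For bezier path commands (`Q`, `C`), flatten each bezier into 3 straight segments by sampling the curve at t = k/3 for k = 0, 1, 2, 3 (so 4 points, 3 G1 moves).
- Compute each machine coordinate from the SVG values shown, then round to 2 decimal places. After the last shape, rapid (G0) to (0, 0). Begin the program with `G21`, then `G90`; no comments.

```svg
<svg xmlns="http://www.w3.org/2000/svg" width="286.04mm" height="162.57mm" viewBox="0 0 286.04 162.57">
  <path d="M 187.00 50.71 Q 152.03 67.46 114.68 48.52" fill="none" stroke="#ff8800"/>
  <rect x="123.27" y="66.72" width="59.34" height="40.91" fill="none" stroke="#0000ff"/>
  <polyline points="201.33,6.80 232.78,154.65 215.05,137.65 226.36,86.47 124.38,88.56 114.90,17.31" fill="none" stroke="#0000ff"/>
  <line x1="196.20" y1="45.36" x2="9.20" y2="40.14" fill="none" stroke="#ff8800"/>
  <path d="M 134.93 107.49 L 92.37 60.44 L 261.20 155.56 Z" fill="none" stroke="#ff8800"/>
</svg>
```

Since the viewBox matches the mm dimensions, user units are millimetres directly. The only transform is the Y-flip y_m = 162.57 − y_svg.

Shape 1 is a quadratic bezier drawn with `<path>`. Its stroke #ff8800 means engrave at S147, F3754. After flipping Y the toolpath is (187.00,111.86) → (163.42,104.66) → (139.32,105.39) → (114.68,114.05).

Shape 2 is a rectangle drawn with `<rect>`. Its stroke #0000ff means score at S545, F1945. After flipping Y the toolpath is (123.27,95.85) → (182.61,95.85) → (182.61,54.94) → (123.27,54.94) → (123.27,95.85), returning to the start.

Shape 3 is a open polyline drawn with `<polyline>`. Its stroke #0000ff means score at S545, F1945. After flipping Y the toolpath is (201.33,155.77) → (232.78,7.92) → (215.05,24.92) → (226.36,76.10) → (124.38,74.01) → (114.90,145.26).

Shape 4 is a line segment drawn with `<line>`. Its stroke #ff8800 means engrave at S147, F3754. After flipping Y the toolpath is (196.20,117.21) → (9.20,122.43).

Shape 5 is a closed polygon drawn with `<path>`. Its stroke #ff8800 means engrave at S147, F3754. After flipping Y the toolpath is (134.93,55.08) → (92.37,102.13) → (261.20,7.01) → (134.93,55.08), returning to the start.

G21
G90
G0 X187.00 Y111.86
M3 S147
G01 X163.42 Y104.66 F3754
G01 X139.32 Y105.39 F3754
G01 X114.68 Y114.05 F3754
M5
G0 X123.27 Y95.85
M3 S545
G01 X182.61 Y95.85 F1945
G01 X182.61 Y54.94 F1945
G01 X123.27 Y54.94 F1945
G01 X123.27 Y95.85 F1945
M5
G0 X201.33 Y155.77
M3 S545
G01 X232.78 Y7.92 F1945
G01 X215.05 Y24.92 F1945
G01 X226.36 Y76.10 F1945
G01 X124.38 Y74.01 F1945
G01 X114.90 Y145.26 F1945
M5
G0 X196.20 Y117.21
M3 S147
G01 X9.20 Y122.43 F3754
M5
G0 X134.93 Y55.08
M3 S147
G01 X92.37 Y102.13 F3754
G01 X261.20 Y7.01 F3754
G01 X134.93 Y55.08 F3754
M5
G0 X0.00 Y0.00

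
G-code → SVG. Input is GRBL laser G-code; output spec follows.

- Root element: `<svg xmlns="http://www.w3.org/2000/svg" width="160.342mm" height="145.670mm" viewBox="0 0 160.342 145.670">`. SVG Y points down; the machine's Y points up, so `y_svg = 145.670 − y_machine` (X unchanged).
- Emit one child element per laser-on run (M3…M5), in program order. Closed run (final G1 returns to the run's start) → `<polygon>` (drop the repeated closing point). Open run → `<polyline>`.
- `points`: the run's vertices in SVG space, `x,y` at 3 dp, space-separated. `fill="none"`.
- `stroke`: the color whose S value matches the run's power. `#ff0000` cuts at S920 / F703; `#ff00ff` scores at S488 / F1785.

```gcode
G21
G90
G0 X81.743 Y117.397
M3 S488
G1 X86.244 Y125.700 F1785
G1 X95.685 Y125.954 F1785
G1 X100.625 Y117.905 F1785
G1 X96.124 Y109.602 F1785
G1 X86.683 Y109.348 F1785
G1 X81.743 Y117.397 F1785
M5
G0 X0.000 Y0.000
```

<svg xmlns="http://www.w3.org/2000/svg" width="160.342mm" height="145.670mm" viewBox="0 0 160.342 145.670">
  <polygon points="81.743,28.273 86.244,19.970 95.685,19.716 100.625,27.765 96.124,36.068 86.683,36.322" fill="none" stroke="#ff00ff"/>
</svg>

Machine Y-up, SVG Y-down with viewBox height 145.670, so y_svg = 145.670 − y_machine; X carries over. Every run uses S488, so all elements get stroke `#ff00ff` (score).

Run 1: The run returns to its start, so emit a `<polygon>` with points (Y-flipped): 81.743,28.273 86.244,19.970 95.685,19.716 100.625,27.765 96.124,36.068 86.683,36.322.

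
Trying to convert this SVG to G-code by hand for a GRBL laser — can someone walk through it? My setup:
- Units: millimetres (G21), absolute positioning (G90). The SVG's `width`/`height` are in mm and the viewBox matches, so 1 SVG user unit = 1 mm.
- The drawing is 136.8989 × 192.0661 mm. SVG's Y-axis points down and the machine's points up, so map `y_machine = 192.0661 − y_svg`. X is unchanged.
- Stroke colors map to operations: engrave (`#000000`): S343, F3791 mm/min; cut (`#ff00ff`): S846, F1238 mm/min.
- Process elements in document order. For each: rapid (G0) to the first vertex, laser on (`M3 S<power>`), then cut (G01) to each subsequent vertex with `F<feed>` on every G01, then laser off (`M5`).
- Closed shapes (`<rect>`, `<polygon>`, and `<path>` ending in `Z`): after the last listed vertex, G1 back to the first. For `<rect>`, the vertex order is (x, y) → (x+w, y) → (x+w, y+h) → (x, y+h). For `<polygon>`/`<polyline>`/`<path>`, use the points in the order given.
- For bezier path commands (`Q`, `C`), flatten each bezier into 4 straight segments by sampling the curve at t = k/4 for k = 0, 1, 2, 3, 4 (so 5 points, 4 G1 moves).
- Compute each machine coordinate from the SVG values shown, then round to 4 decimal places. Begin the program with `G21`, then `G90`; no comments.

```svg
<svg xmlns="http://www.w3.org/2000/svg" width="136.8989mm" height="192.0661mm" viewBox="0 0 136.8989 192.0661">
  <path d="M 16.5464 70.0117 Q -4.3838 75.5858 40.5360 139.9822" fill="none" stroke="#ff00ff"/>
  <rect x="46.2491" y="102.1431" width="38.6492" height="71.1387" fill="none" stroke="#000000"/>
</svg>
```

Since the viewBox matches the mm dimensions, user units are millimetres directly. The only transform is the Y-flip y_m = 192.0661 − y_svg.

Shape 1 is a quadratic bezier drawn with `<path>`. Its stroke #ff00ff means cut at S846, F1238. After flipping Y the toolpath is (16.5464,122.0544) → (10.1969,115.5910) → (12.0787,101.7747) → (22.1917,80.6057) → (40.5360,52.0839).

Shape 2 is a rectangle drawn with `<rect>`. Its stroke #000000 means engrave at S343, F3791. After flipping Y the toolpath is (46.2491,89.9230) → (84.8983,89.9230) → (84.8983,18.7843) → (46.2491,18.7843) → (46.2491,89.9230), returning to the start.

G21
G90
G0 X16.5464 Y122.0544
M3 S846
G01 X10.1969 Y115.5910 F1238
G01 X12.0787 Y101.7747 F1238
G01 X22.1917 Y80.6057 F1238
G01 X40.5360 Y52.0839 F1238
M5
G0 X46.2491 Y89.9230
M3 S343
G01 X84.8983 Y89.9230 F3791
G01 X84.8983 Y18.7843 F3791
G01 X46.2491 Y18.7843 F3791
G01 X46.2491 Y89.9230 F3791
M5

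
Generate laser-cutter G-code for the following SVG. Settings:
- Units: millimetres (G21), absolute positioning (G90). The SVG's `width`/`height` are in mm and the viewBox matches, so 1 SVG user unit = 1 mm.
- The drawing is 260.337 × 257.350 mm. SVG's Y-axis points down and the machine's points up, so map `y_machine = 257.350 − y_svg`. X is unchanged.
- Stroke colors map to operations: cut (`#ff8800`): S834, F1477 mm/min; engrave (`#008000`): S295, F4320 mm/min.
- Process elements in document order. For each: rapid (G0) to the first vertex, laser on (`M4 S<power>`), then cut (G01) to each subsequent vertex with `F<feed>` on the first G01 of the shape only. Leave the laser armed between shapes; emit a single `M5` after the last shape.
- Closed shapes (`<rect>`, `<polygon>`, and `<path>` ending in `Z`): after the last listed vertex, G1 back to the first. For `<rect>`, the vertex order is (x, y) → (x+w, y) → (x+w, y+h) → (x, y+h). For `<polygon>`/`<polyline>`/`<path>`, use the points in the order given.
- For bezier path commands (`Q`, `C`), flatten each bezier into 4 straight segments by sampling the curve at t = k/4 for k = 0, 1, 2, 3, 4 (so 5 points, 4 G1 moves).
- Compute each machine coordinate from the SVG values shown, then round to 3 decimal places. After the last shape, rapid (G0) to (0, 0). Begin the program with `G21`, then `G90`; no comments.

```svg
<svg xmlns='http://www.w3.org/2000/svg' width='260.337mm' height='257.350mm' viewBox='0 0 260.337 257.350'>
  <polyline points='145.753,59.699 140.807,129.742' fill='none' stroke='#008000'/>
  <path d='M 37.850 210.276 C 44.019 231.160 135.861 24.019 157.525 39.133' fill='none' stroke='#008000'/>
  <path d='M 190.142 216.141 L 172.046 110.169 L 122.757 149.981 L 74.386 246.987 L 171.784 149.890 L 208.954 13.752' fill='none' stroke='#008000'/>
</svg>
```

G21
G90
G0 X145.753 Y197.651
M4 S295
G01 X140.807 Y127.608 F4320
G0 X37.850 Y47.074
M4 S295
G01 X56.105 Y67.130 F4320
G01 X91.877 Y130.482
G01 X130.554 Y194.915
G01 X157.525 Y218.217
G0 X190.142 Y41.209
M4 S295
G01 X172.046 Y147.181 F4320
G01 X122.757 Y107.369
G01 X74.386 Y10.363
G01 X171.784 Y107.460
G01 X208.954 Y243.598
M5
G0 X0.000 Y0.000

Since the viewBox matches the mm dimensions, user units are millimetres directly. The only transform is the Y-flip y_m = 257.350 − y_svg.

Shape 1 is a line segment drawn with `<polyline>`. Its stroke #008000 means engrave at S295, F4320. After flipping Y the toolpath is (145.753,197.651) → (140.807,127.608).

Shape 2 is a cubic bezier drawn with `<path>`. Its stroke #008000 means engrave at S295, F4320. After flipping Y the toolpath is (37.850,47.074) → (56.105,67.130) → (91.877,130.482) → (130.554,194.915) → (157.525,218.217).

Shape 3 is a open polyline drawn with `<path>`. Its stroke #008000 means engrave at S295, F4320. After flipping Y the toolpath is (190.142,41.209) → (172.046,147.181) → (122.757,107.369) → (74.386,10.363) → (171.784,107.460) → (208.954,243.598).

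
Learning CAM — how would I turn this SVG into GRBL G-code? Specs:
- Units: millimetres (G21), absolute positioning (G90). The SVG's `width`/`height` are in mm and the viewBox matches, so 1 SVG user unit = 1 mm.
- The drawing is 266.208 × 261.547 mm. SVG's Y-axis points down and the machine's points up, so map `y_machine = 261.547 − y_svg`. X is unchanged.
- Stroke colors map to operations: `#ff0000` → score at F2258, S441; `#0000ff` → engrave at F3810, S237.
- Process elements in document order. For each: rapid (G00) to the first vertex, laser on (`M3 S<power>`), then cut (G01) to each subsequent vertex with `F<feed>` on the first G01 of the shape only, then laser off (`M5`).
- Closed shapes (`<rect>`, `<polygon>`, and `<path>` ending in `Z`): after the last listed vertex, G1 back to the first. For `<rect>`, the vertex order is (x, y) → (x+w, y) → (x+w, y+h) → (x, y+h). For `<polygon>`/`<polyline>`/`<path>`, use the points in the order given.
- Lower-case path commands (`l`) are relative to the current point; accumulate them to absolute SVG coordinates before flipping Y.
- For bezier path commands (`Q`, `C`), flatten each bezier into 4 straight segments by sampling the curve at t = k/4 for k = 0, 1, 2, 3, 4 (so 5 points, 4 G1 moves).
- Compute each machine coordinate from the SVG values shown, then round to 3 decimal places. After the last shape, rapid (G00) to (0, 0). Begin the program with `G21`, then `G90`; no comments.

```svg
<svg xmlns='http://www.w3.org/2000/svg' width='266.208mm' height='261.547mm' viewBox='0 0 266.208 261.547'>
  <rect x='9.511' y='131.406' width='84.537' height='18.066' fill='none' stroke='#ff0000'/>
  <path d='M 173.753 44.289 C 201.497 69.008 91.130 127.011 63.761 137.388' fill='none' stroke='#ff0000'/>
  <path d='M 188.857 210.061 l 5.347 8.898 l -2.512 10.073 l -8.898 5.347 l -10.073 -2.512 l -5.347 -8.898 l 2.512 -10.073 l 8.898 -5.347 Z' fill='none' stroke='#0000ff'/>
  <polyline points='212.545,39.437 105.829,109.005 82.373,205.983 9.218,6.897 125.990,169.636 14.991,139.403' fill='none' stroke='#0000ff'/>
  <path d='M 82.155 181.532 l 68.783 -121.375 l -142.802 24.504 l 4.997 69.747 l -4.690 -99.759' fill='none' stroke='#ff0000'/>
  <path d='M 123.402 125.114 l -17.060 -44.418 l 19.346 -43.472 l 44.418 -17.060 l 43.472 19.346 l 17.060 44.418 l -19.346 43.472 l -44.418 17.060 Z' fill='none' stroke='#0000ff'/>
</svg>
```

1 u = 1 mm; y_m = 261.547 − y.

[1] `<rect>` rectangle, #ff0000→score S441 F2258: (9.511,130.141) → (94.048,130.141) → (94.048,112.075) → (9.511,112.075) → (9.511,130.141) (closed)

[2] `<path>` cubic bezier, #ff0000→score S441 F2258: (173.753,217.258) → (172.120,193.742) → (139.424,165.330) → (96.395,139.607) → (63.761,124.159)

[3] `<path>` regular polygon, #0000ff→engrave S237 F3810: (188.857,51.486) → (194.204,42.588) → (191.692,32.515) → (182.794,27.168) → (172.721,29.680) → (167.374,38.578) → (169.886,48.651) → (178.784,53.998) → (188.857,51.486) (closed)

[4] `<polyline>` open polyline, #0000ff→engrave S237 F3810: (212.545,222.110) → (105.829,152.542) → (82.373,55.564) → (9.218,254.650) → (125.990,91.911) → (14.991,122.144)

[5] `<path>` open polyline, #ff0000→score S441 F2258: (82.155,80.015) → (150.938,201.390) → (8.136,176.886) → (13.133,107.139) → (8.443,206.898)

[6] `<path>` regular polygon, #0000ff→engrave S237 F3810: (123.402,136.433) → (106.342,180.851) → (125.688,224.323) → (170.106,241.383) → (213.578,222.037) → (230.638,177.619) → (211.292,134.147) → (166.874,117.087) → (123.402,136.433) (closed)

G21
G90
G00 X9.511 Y130.141
M3 S441
G01 X94.048 Y130.141 F2258
G01 X94.048 Y112.075
G01 X9.511 Y112.075
G01 X9.511 Y130.141
M5
G00 X173.753 Y217.258
M3 S441
G01 X172.120 Y193.742 F2258
G01 X139.424 Y165.330
G01 X96.395 Y139.607
G01 X63.761 Y124.159
M5
G00 X188.857 Y51.486
M3 S237
G01 X194.204 Y42.588 F3810
G01 X191.692 Y32.515
G01 X182.794 Y27.168
G01 X172.721 Y29.680
G01 X167.374 Y38.578
G01 X169.886 Y48.651
G01 X178.784 Y53.998
G01 X188.857 Y51.486
M5
G00 X212.545 Y222.110
M3 S237
G01 X105.829 Y152.542 F3810
G01 X82.373 Y55.564
G01 X9.218 Y254.650
G01 X125.990 Y91.911
G01 X14.991 Y122.144
M5
G00 X82.155 Y80.015
M3 S441
G01 X150.938 Y201.390 F2258
G01 X8.136 Y176.886
G01 X13.133 Y107.139
G01 X8.443 Y206.898
M5
G00 X123.402 Y136.433
M3 S237
G01 X106.342 Y180.851 F3810
G01 X125.688 Y224.323
G01 X170.106 Y241.383
G01 X213.578 Y222.037
G01 X230.638 Y177.619
G01 X211.292 Y134.147
G01 X166.874 Y117.087
G01 X123.402 Y136.433
M5
G00 X0.000 Y0.000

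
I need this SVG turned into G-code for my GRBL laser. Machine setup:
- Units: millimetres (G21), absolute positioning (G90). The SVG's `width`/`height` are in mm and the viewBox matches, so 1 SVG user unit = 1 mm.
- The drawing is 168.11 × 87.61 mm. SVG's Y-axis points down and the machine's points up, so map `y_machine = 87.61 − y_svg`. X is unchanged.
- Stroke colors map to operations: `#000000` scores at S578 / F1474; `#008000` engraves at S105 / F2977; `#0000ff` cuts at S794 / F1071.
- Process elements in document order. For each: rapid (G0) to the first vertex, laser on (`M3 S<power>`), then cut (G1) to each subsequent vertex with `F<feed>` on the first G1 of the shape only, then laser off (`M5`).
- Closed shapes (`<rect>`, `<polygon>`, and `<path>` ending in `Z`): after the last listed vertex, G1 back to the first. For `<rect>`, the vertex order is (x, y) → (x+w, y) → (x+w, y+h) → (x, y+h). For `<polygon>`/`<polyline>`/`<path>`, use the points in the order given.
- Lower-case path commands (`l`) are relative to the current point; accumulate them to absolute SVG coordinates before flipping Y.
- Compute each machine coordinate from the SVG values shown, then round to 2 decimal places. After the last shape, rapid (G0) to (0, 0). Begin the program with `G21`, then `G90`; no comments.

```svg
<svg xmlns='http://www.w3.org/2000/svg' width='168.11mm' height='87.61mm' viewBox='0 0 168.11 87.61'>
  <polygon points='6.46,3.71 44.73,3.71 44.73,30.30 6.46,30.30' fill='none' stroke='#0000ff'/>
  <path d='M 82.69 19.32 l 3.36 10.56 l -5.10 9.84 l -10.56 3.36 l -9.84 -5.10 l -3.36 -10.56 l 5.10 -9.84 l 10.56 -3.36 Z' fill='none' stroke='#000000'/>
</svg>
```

G21
G90
G0 X6.46 Y83.90
M3 S794
G1 X44.73 Y83.90 F1071
G1 X44.73 Y57.31
G1 X6.46 Y57.31
G1 X6.46 Y83.90
M5
G0 X82.69 Y68.29
M3 S578
G1 X86.05 Y57.73 F1474
G1 X80.95 Y47.89
G1 X70.39 Y44.53
G1 X60.55 Y49.63
G1 X57.19 Y60.19
G1 X62.29 Y70.03
G1 X72.85 Y73.39
G1 X82.69 Y68.29
M5
G0 X0.00 Y0.00

Since the viewBox matches the mm dimensions, user units are millimetres directly. The only transform is the Y-flip y_m = 87.61 − y_svg.

Shape 1 is a rectangle drawn with `<polygon>`. Its stroke #0000ff means cut at S794, F1071. After flipping Y the toolpath is (6.46,83.90) → (44.73,83.90) → (44.73,57.31) → (6.46,57.31) → (6.46,83.90), returning to the start.

Shape 2 is a regular polygon drawn with `<path>`. Its stroke #000000 means score at S578, F1474. After flipping Y the toolpath is (82.69,68.29) → (86.05,57.73) → (80.95,47.89) → (70.39,44.53) → (60.55,49.63) → (57.19,60.19) → (62.29,70.03) → (72.85,73.39) → (82.69,68.29), returning to the start.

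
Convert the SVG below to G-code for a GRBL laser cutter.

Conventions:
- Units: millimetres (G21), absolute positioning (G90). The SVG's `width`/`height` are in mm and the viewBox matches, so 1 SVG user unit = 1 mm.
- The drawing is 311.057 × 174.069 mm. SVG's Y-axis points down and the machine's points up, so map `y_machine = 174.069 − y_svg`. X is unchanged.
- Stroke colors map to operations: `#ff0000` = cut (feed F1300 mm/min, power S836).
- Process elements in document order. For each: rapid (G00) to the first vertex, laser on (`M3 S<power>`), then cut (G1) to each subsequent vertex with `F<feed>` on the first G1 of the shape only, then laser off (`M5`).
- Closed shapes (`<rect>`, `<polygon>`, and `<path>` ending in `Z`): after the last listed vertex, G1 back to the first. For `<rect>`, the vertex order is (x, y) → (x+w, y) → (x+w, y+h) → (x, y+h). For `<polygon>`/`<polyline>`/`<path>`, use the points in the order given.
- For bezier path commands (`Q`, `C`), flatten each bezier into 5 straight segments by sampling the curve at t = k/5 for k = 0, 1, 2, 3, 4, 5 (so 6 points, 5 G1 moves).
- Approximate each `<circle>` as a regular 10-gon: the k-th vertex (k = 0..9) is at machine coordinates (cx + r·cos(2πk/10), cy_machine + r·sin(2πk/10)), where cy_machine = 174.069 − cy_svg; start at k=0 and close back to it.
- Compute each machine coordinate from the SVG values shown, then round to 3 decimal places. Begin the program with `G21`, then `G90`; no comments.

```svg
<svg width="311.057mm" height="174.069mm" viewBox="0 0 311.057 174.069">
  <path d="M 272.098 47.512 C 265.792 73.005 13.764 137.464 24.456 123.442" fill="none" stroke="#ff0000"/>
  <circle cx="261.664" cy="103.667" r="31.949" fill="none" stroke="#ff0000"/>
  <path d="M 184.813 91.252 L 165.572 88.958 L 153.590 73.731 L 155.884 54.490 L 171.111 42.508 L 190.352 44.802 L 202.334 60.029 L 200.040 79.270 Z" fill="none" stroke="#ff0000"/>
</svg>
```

G21
G90
G00 X272.098 Y126.557
M3 S836
G1 X242.895 Y107.525 F1300
G1 X179.125 Y84.778
G1 X105.191 Y63.955
G1 X45.500 Y50.692
G1 X24.456 Y50.627
M5
G00 X293.613 Y70.402
M3 S836
G1 X287.511 Y89.181 F1300
G1 X271.537 Y100.787
G1 X251.791 Y100.787
G1 X235.817 Y89.181
G1 X229.715 Y70.402
G1 X235.817 Y51.623
G1 X251.791 Y40.017
G1 X271.537 Y40.017
G1 X287.511 Y51.623
G1 X293.613 Y70.402
M5
G00 X184.813 Y82.817
M3 S836
G1 X165.572 Y85.111 F1300
G1 X153.590 Y100.338
G1 X155.884 Y119.579
G1 X171.111 Y131.561
G1 X190.352 Y129.267
G1 X202.334 Y114.040
G1 X200.040 Y94.799
G1 X184.813 Y82.817
M5

viewBox `0 0 311.057 174.069` with mm width/height → 1 unit = 1 mm. Flip: y_m = 174.069 − y_svg.

**Shape 1** — `<path>` cubic bezier, stroke `#ff0000` → cut (S836, F1300). Control points (SVG): P0=(272.098,47.512), P1=(265.792,73.005), P2=(13.764,137.464), P3=(24.456,123.442); sampled at t=k/5. Machine vertices: (272.098,126.557) → (242.895,107.525) → (179.125,84.778) → (105.191,63.955) → (45.500,50.692) → (24.456,50.627). Open path.

**Shape 2** — `<circle>` circle, stroke `#ff0000` → cut (S836, F1300). Machine vertices: (293.613,70.402) → (287.511,89.181) → (271.537,100.787) → (251.791,100.787) → (235.817,89.181) → (229.715,70.402) → (235.817,51.623) → (251.791,40.017) → (271.537,40.017) → (287.511,51.623) → (293.613,70.402). Closed: final G1 returns to the first vertex.

**Shape 3** — `<path>` regular polygon, stroke `#ff0000` → cut (S836, F1300). Machine vertices: (184.813,82.817) → (165.572,85.111) → (153.590,100.338) → (155.884,119.579) → (171.111,131.561) → (190.352,129.267) → (202.334,114.040) → (200.040,94.799) → (184.813,82.817). Closed: final G1 returns to the first vertex.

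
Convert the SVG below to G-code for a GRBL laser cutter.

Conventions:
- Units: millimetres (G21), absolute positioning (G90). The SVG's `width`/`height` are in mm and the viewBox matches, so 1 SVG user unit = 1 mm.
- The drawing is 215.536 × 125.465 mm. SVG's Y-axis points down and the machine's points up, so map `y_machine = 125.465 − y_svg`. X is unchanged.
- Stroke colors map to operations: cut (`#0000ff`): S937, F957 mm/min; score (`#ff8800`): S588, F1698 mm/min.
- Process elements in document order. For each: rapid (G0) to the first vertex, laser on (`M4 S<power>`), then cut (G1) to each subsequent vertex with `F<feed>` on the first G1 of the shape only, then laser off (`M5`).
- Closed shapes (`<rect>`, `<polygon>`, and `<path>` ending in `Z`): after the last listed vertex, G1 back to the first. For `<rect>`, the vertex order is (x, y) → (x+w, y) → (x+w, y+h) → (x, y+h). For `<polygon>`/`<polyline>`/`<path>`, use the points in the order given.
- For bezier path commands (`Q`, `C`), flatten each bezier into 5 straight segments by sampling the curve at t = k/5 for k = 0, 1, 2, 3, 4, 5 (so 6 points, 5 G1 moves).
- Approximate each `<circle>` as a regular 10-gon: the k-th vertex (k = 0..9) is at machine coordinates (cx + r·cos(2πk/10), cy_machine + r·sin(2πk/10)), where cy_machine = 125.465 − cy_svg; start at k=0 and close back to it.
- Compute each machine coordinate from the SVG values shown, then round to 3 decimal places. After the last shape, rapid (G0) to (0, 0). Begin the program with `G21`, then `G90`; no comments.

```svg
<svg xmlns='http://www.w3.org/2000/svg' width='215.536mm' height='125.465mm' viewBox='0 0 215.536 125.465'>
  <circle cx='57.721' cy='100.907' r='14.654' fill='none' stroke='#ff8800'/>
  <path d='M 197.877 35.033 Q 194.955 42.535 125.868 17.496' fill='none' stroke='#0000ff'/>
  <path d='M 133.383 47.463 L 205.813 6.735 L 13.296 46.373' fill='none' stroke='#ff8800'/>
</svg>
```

G21
G90
G0 X72.375 Y24.558
M4 S588
G1 X69.576 Y33.171 F1698
G1 X62.249 Y38.495
G1 X53.193 Y38.495
G1 X45.866 Y33.171
G1 X43.067 Y24.558
G1 X45.866 Y15.945
G1 X53.193 Y10.621
G1 X62.249 Y10.621
G1 X69.576 Y15.945
G1 X72.375 Y24.558
M5
G0 X197.877 Y90.432
M4 S937
G1 X194.062 Y88.733 F957
G1 X184.953 Y89.637
G1 X170.551 Y93.144
G1 X150.856 Y99.255
G1 X125.868 Y107.969
M5
G0 X133.383 Y78.002
M4 S588
G1 X205.813 Y118.730 F1698
G1 X13.296 Y79.092
M5
G0 X0.000 Y0.000

viewBox `0 0 215.536 125.465` with mm width/height → 1 unit = 1 mm. Flip: y_m = 125.465 − y_svg.

**Shape 1** — `<circle>` circle, stroke `#ff8800` → score (S588, F1698). Machine vertices: (72.375,24.558) → (69.576,33.171) → (62.249,38.495) → (53.193,38.495) → (45.866,33.171) → (43.067,24.558) → (45.866,15.945) → (53.193,10.621) → (62.249,10.621) → (69.576,15.945) → (72.375,24.558). Closed: final G1 returns to the first vertex.

**Shape 2** — `<path>` quadratic bezier, stroke `#0000ff` → cut (S937, F957). Control points (SVG): P0=(197.877,35.033), P1=(194.955,42.535), P2=(125.868,17.496); sampled at t=k/5. Machine vertices: (197.877,90.432) → (194.062,88.733) → (184.953,89.637) → (170.551,93.144) → (150.856,99.255) → (125.868,107.969). Open path.

**Shape 3** — `<path>` open polyline, stroke `#ff8800` → score (S588, F1698). Machine vertices: (133.383,78.002) → (205.813,118.730) → (13.296,79.092). Open path.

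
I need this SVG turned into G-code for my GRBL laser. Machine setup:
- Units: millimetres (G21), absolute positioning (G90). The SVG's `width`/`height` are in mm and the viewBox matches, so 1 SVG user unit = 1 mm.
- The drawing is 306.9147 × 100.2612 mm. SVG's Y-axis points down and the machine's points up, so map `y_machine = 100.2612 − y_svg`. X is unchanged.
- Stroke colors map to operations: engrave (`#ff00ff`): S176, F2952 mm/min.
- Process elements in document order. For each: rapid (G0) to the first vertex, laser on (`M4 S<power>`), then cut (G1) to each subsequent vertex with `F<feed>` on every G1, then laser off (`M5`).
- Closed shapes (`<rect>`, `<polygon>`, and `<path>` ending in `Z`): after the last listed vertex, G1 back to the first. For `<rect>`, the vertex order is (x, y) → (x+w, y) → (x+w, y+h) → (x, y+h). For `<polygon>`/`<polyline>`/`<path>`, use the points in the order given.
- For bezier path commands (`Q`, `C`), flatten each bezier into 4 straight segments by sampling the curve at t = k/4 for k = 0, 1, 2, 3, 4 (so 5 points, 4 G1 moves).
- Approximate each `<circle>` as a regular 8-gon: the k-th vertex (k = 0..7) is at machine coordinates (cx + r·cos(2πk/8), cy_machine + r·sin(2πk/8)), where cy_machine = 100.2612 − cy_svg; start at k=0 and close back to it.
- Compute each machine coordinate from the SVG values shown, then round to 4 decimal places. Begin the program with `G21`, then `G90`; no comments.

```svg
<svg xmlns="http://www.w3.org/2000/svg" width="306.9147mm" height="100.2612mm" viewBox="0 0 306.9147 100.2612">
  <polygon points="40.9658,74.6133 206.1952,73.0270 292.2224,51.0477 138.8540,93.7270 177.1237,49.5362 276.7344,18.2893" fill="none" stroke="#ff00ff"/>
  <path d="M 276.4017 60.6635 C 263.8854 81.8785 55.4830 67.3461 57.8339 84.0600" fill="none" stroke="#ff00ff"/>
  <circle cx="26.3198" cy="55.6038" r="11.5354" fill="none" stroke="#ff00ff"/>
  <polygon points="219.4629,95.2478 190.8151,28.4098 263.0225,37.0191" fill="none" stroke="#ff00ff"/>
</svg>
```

Since the viewBox matches the mm dimensions, user units are millimetres directly. The only transform is the Y-flip y_m = 100.2612 − y_svg.

Shape 1 is a closed polygon drawn with `<polygon>`. Its stroke #ff00ff means engrave at S176, F2952. After flipping Y the toolpath is (40.9658,25.6479) → (206.1952,27.2342) → (292.2224,49.2135) → (138.8540,6.5342) → (177.1237,50.7250) → (276.7344,81.9719) → (40.9658,25.6479), returning to the start.

Shape 2 is a cubic bezier drawn with `<path>`. Its stroke #ff00ff means engrave at S176, F2952. After flipping Y the toolpath is (276.4017,39.5977) → (236.6396,29.3423) → (161.5426,26.2115) → (89.2332,23.9247) → (57.8339,16.2012).

Shape 3 is a circle drawn with `<circle>`. Its stroke #ff00ff means engrave at S176, F2952. After flipping Y the toolpath is (37.8552,44.6574) → (34.4766,52.8142) → (26.3198,56.1928) → (18.1630,52.8142) → (14.7844,44.6574) → (18.1630,36.5006) → (26.3198,33.1220) → (34.4766,36.5006) → (37.8552,44.6574), returning to the start.

Shape 4 is a regular polygon drawn with `<polygon>`. Its stroke #ff00ff means engrave at S176, F2952. After flipping Y the toolpath is (219.4629,5.0134) → (190.8151,71.8514) → (263.0225,63.2421) → (219.4629,5.0134), returning to the start.

G21
G90
G0 X40.9658 Y25.6479
M4 S176
G1 X206.1952 Y27.2342 F2952
G1 X292.2224 Y49.2135 F2952
G1 X138.8540 Y6.5342 F2952
G1 X177.1237 Y50.7250 F2952
G1 X276.7344 Y81.9719 F2952
G1 X40.9658 Y25.6479 F2952
M5
G0 X276.4017 Y39.5977
M4 S176
G1 X236.6396 Y29.3423 F2952
G1 X161.5426 Y26.2115 F2952
G1 X89.2332 Y23.9247 F2952
G1 X57.8339 Y16.2012 F2952
M5
G0 X37.8552 Y44.6574
M4 S176
G1 X34.4766 Y52.8142 F2952
G1 X26.3198 Y56.1928 F2952
G1 X18.1630 Y52.8142 F2952
G1 X14.7844 Y44.6574 F2952
G1 X18.1630 Y36.5006 F2952
G1 X26.3198 Y33.1220 F2952
G1 X34.4766 Y36.5006 F2952
G1 X37.8552 Y44.6574 F2952
M5
G0 X219.4629 Y5.0134
M4 S176
G1 X190.8151 Y71.8514 F2952
G1 X263.0225 Y63.2421 F2952
G1 X219.4629 Y5.0134 F2952
M5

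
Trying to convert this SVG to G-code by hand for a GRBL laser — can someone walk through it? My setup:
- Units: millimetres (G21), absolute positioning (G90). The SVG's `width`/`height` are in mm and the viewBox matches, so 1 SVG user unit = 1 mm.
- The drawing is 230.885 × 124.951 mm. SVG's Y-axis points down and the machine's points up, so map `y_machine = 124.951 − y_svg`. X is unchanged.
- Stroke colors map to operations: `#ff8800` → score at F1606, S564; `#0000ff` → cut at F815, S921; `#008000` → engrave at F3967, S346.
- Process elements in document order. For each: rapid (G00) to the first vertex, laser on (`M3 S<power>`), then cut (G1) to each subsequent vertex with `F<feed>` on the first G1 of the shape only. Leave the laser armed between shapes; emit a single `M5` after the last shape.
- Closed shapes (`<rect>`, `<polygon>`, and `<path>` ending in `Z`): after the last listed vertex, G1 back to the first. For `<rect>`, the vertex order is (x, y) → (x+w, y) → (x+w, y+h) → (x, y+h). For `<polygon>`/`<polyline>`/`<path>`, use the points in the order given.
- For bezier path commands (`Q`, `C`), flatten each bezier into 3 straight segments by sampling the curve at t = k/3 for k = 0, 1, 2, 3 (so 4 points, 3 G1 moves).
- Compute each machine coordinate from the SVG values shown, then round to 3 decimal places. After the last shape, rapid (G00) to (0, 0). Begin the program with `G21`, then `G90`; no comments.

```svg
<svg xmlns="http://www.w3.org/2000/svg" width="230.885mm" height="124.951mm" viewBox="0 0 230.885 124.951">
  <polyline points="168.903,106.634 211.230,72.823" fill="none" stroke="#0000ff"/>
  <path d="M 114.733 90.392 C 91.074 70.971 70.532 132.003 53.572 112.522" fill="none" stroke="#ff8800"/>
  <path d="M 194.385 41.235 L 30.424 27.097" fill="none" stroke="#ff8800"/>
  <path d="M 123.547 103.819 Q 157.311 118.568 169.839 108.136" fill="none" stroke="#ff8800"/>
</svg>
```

G21
G90
G00 X168.903 Y18.317
M3 S921
G1 X211.230 Y52.128 F815
G00 X114.733 Y34.559
M3 S564
G1 X92.130 Y33.124 F1606
G1 X71.709 Y13.824
G1 X53.572 Y12.429
G00 X194.385 Y83.716
M3 S564
G1 X30.424 Y97.854 F1606
G00 X123.547 Y21.132
M3 S564
G1 X143.697 Y14.097 F1606
G1 X159.127 Y12.658
G1 X169.839 Y16.815
M5
G00 X0.000 Y0.000

viewBox `0 0 230.885 124.951` with mm width/height → 1 unit = 1 mm. Flip: y_m = 124.951 − y_svg.

**Shape 1** — `<polyline>` line segment, stroke `#0000ff` → cut (S921, F815). Machine vertices: (168.903,18.317) → (211.230,52.128). Open path.

**Shape 2** — `<path>` cubic bezier, stroke `#ff8800` → score (S564, F1606). Control points (SVG): P0=(114.733,90.392), P1=(91.074,70.971), P2=(70.532,132.003), P3=(53.572,112.522); sampled at t=k/3. Machine vertices: (114.733,34.559) → (92.130,33.124) → (71.709,13.824) → (53.572,12.429). Open path.

**Shape 3** — `<path>` line segment, stroke `#ff8800` → score (S564, F1606). Machine vertices: (194.385,83.716) → (30.424,97.854). Open path.

**Shape 4** — `<path>` quadratic bezier, stroke `#ff8800` → score (S564, F1606). Control points (SVG): P0=(123.547,103.819), P1=(157.311,118.568), P2=(169.839,108.136); sampled at t=k/3. Machine vertices: (123.547,21.132) → (143.697,14.097) → (159.127,12.658) → (169.839,16.815). Open path.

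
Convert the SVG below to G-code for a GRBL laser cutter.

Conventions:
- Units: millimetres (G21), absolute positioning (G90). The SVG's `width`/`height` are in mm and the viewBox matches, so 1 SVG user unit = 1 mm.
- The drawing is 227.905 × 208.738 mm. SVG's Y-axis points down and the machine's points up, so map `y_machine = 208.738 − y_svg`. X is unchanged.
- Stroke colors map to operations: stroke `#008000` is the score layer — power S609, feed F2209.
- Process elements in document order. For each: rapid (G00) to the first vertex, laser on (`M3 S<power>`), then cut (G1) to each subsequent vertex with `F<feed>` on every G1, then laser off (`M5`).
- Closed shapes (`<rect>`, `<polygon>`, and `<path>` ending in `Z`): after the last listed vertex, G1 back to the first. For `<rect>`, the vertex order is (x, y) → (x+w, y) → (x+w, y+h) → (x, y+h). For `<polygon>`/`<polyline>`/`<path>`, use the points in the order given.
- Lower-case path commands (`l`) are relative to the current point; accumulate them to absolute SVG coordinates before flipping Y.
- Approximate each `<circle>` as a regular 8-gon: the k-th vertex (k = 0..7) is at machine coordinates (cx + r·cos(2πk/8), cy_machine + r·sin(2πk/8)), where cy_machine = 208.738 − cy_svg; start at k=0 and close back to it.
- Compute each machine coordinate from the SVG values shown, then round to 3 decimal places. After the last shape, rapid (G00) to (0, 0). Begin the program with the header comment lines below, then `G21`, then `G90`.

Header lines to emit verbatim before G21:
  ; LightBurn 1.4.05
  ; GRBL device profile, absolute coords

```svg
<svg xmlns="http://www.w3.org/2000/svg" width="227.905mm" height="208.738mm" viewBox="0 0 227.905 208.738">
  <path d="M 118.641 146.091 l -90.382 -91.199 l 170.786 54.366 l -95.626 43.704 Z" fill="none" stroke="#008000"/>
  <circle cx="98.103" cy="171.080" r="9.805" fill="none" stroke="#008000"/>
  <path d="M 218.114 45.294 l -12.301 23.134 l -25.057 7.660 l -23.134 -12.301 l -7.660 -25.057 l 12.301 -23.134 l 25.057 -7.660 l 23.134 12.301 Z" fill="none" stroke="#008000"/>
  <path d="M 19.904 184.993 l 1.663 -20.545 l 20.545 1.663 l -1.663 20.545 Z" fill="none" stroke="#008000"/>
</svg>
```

Since the viewBox matches the mm dimensions, user units are millimetres directly. The only transform is the Y-flip y_m = 208.738 − y_svg.

Shape 1 is a closed polygon drawn with `<path>`. Its stroke #008000 means score at S609, F2209. After flipping Y the toolpath is (118.641,62.647) → (28.259,153.846) → (199.045,99.480) → (103.419,55.776) → (118.641,62.647), returning to the start.

Shape 2 is a circle drawn with `<circle>`. Its stroke #008000 means score at S609, F2209. After flipping Y the toolpath is (107.908,37.658) → (105.036,44.591) → (98.103,47.463) → (91.170,44.591) → (88.298,37.658) → (91.170,30.725) → (98.103,27.853) → (105.036,30.725) → (107.908,37.658), returning to the start.

Shape 3 is a regular polygon drawn with `<path>`. Its stroke #008000 means score at S609, F2209. After flipping Y the toolpath is (218.114,163.444) → (205.813,140.310) → (180.756,132.650) → (157.622,144.951) → (149.962,170.008) → (162.263,193.142) → (187.320,200.802) → (210.454,188.501) → (218.114,163.444), returning to the start.

Shape 4 is a regular polygon drawn with `<path>`. Its stroke #008000 means score at S609, F2209. After flipping Y the toolpath is (19.904,23.745) → (21.567,44.290) → (42.112,42.627) → (40.449,22.082) → (19.904,23.745), returning to the start.

; LightBurn 1.4.05
; GRBL device profile, absolute coords
G21
G90
G00 X118.641 Y62.647
M3 S609
G1 X28.259 Y153.846 F2209
G1 X199.045 Y99.480 F2209
G1 X103.419 Y55.776 F2209
G1 X118.641 Y62.647 F2209
M5
G00 X107.908 Y37.658
M3 S609
G1 X105.036 Y44.591 F2209
G1 X98.103 Y47.463 F2209
G1 X91.170 Y44.591 F2209
G1 X88.298 Y37.658 F2209
G1 X91.170 Y30.725 F2209
G1 X98.103 Y27.853 F2209
G1 X105.036 Y30.725 F2209
G1 X107.908 Y37.658 F2209
M5
G00 X218.114 Y163.444
M3 S609
G1 X205.813 Y140.310 F2209
G1 X180.756 Y132.650 F2209
G1 X157.622 Y144.951 F2209
G1 X149.962 Y170.008 F2209
G1 X162.263 Y193.142 F2209
G1 X187.320 Y200.802 F2209
G1 X210.454 Y188.501 F2209
G1 X218.114 Y163.444 F2209
M5
G00 X19.904 Y23.745
M3 S609
G1 X21.567 Y44.290 F2209
G1 X42.112 Y42.627 F2209
G1 X40.449 Y22.082 F2209
G1 X19.904 Y23.745 F2209
M5
G00 X0.000 Y0.000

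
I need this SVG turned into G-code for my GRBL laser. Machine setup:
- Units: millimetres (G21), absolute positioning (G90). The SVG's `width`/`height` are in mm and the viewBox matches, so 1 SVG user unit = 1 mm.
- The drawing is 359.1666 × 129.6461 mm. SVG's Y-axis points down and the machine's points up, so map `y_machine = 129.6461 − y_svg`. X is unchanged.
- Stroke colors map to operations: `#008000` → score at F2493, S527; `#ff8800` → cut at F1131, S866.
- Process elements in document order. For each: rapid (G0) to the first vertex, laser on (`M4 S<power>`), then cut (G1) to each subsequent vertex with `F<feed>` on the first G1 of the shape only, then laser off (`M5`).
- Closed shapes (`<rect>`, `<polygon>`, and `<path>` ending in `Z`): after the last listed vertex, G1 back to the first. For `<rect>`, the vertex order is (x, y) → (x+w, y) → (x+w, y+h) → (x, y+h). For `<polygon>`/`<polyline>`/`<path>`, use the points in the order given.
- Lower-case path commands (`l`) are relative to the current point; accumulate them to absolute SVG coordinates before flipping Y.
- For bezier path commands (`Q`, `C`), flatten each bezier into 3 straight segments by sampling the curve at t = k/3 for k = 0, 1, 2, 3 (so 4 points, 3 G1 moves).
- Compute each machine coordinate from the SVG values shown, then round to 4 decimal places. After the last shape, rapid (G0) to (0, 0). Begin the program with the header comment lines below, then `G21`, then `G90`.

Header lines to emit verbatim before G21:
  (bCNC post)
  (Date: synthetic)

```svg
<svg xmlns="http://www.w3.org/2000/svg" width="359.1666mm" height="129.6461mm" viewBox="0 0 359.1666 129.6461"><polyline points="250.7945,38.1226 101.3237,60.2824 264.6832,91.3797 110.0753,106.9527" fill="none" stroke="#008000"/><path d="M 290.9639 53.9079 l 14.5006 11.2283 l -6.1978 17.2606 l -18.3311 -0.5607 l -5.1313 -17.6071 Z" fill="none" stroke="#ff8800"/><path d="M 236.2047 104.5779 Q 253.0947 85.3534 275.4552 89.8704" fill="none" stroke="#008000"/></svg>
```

Since the viewBox matches the mm dimensions, user units are millimetres directly. The only transform is the Y-flip y_m = 129.6461 − y_svg.

Shape 1 is a open polyline drawn with `<polyline>`. Its stroke #008000 means score at S527, F2493. After flipping Y the toolpath is (250.7945,91.5235) → (101.3237,69.3637) → (264.6832,38.2664) → (110.0753,22.6934).

Shape 2 is a regular polygon drawn with `<path>`. Its stroke #ff8800 means cut at S866, F1131. After flipping Y the toolpath is (290.9639,75.7382) → (305.4645,64.5099) → (299.2667,47.2493) → (280.9356,47.8100) → (275.8043,65.4171) → (290.9639,75.7382), returning to the start.

Shape 3 is a quadratic bezier drawn with `<path>`. Its stroke #008000 means score at S527, F2493. After flipping Y the toolpath is (236.2047,25.0682) → (248.0725,35.2466) → (261.1560,40.1491) → (275.4552,39.7757).

(bCNC post)
(Date: synthetic)
G21
G90
G0 X250.7945 Y91.5235
M4 S527
G1 X101.3237 Y69.3637 F2493
G1 X264.6832 Y38.2664
G1 X110.0753 Y22.6934
M5
G0 X290.9639 Y75.7382
M4 S866
G1 X305.4645 Y64.5099 F1131
G1 X299.2667 Y47.2493
G1 X280.9356 Y47.8100
G1 X275.8043 Y65.4171
G1 X290.9639 Y75.7382
M5
G0 X236.2047 Y25.0682
M4 S527
G1 X248.0725 Y35.2466 F2493
G1 X261.1560 Y40.1491
G1 X275.4552 Y39.7757
M5
G0 X0.0000 Y0.0000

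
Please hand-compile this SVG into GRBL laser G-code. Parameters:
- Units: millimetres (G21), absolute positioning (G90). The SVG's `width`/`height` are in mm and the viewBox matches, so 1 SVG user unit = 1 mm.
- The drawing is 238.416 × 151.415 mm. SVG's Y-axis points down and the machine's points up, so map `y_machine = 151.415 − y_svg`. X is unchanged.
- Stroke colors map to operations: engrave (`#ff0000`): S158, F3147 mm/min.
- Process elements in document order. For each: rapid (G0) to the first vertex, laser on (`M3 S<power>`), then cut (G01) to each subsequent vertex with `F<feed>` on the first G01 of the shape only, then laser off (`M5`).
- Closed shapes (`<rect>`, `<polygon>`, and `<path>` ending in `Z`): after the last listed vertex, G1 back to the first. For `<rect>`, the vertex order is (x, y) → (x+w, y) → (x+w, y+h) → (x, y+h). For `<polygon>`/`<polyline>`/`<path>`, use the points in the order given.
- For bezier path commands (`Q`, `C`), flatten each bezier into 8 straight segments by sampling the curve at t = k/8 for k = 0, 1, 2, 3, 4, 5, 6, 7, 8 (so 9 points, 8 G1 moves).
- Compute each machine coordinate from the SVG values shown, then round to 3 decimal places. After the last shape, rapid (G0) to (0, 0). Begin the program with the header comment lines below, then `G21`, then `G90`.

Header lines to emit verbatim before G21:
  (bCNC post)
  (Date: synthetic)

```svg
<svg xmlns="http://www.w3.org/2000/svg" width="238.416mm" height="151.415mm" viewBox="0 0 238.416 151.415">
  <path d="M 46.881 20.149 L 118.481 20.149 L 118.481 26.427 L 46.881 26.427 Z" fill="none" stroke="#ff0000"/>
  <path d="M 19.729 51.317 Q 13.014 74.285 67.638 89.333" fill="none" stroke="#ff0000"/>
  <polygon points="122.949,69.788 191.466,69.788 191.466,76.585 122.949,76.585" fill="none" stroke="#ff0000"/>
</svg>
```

(bCNC post)
(Date: synthetic)
G21
G90
G0 X46.881 Y131.266
M3 S158
G01 X118.481 Y131.266 F3147
G01 X118.481 Y124.988
G01 X46.881 Y124.988
G01 X46.881 Y131.266
M5
G0 X19.729 Y100.098
M3 S158
G01 X19.009 Y94.480 F3147
G01 X20.205 Y89.109
G01 X23.319 Y83.986
G01 X28.349 Y79.110
G01 X35.296 Y74.482
G01 X44.160 Y70.101
G01 X54.940 Y65.968
G01 X67.638 Y62.082
M5
G0 X122.949 Y81.627
M3 S158
G01 X191.466 Y81.627 F3147
G01 X191.466 Y74.830
G01 X122.949 Y74.830
G01 X122.949 Y81.627
M5
G0 X0.000 Y0.000

viewBox `0 0 238.416 151.415` with mm width/height → 1 unit = 1 mm. Flip: y_m = 151.415 − y_svg.

**Shape 1** — `<path>` rectangle, stroke `#ff0000` → engrave (S158, F3147). Machine vertices: (46.881,131.266) → (118.481,131.266) → (118.481,124.988) → (46.881,124.988) → (46.881,131.266). Closed: final G1 returns to the first vertex.

**Shape 2** — `<path>` quadratic bezier, stroke `#ff0000` → engrave (S158, F3147). Control points (SVG): P0=(19.729,51.317), P1=(13.014,74.285), P2=(67.638,89.333); sampled at t=k/8. Machine vertices: (19.729,100.098) → (19.009,94.480) → (20.205,89.109) → (23.319,83.986) → (28.349,79.110) → (35.296,74.482) → (44.160,70.101) → (54.940,65.968) → (67.638,62.082). Open path.

**Shape 3** — `<polygon>` rectangle, stroke `#ff0000` → engrave (S158, F3147). Machine vertices: (122.949,81.627) → (191.466,81.627) → (191.466,74.830) → (122.949,74.830) → (122.949,81.627). Closed: final G1 returns to the first vertex.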